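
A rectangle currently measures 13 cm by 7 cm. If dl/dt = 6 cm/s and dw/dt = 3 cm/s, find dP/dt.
18 cm/s

P = 2(l + w)
dP/dt = 2(dl/dt + dw/dt) = 2(6 + 3) = 18 cm/s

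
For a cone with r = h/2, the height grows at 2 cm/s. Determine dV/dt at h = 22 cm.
242π cm³/s

V = (1/3)π(h/2)²h = πh³/12
dV/dt = πh²/4 · 2
At h = 22: dV/dt = 242π cm³/s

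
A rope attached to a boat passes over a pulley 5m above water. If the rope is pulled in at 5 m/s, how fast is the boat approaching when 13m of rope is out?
65/12 ≈ 5.417 m/s

rope² = x² + 5²
x = √(13² - 5²) = 12
dx/dt = (rope/x) · d(rope)/dt = (13/12) · (-5) = -65/12 m/s
The boat approaches at 65/12 ≈ 5.417 m/s.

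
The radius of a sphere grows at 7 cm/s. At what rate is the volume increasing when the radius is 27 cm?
20412π cm³/s

V = (4/3)πr³
dV/dt = dV/dr · dr/dt = 4πr² · 7
At r = 27: dV/dt = 20412π cm³/s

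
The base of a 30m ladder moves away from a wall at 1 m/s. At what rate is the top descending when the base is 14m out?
7√11/44 ≈ 0.5276 m/s

x² + y² = 30²
2x·dx/dt + 2y·dy/dt = 0
dy/dt = -x/y · dx/dt = -14/(8√11) · 1 = -7√11/44 m/s
The top is descending at 7√11/44 ≈ 0.5276 m/s.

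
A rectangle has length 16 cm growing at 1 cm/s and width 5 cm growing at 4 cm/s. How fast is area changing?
69 cm²/s

A = lw
dA/dt = w·dl/dt + l·dw/dt = 5·1 + 16·4 = 69 cm²/s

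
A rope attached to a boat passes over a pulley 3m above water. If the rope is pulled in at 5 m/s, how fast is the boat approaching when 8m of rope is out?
8√55/11 ≈ 5.394 m/s

rope² = x² + 3²
x = √(8² - 3²) = √55
dx/dt = (rope/x) · d(rope)/dt = (8/√55) · (-5) = -8√55/11 m/s
The boat approaches at 8√55/11 ≈ 5.394 m/s.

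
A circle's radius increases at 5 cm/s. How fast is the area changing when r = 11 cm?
110π cm²/s

A = πr²
dA/dt = 2πr · dr/dt = 2π(11)(5) = 110π cm²/s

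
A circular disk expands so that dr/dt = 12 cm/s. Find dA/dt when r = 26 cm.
624π cm²/s

A = πr²
dA/dt = 2πr · dr/dt = 2π(26)(12) = 624π cm²/s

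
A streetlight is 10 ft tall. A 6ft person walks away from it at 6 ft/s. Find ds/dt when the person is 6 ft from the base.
9 ft/s

By similar triangles: 10/(x+s) = 6/s
Solving: s = 6x/4
ds/dt = 6/4 · dx/dt = 3/2 · 6 = 9 ft/s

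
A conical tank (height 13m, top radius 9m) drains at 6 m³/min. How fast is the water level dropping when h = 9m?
338/(2187π) ≈ 0.04919 m/min

r/h = 9/13, so r = (9/13)h
V = (1/3)πr²h = (1/3)π((9/13)h)²h = (27/169)πh³
dV/dh = (81/169)πh²
dh/dt = (dV/dt)/(dV/dh) = -6/((81/169)π·9²) = -338/(2187π) m/min
The level is dropping at 338/(2187π) ≈ 0.04919 m/min.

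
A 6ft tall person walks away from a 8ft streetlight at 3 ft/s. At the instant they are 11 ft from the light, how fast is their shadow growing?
9 ft/s

By similar triangles: 8/(x+s) = 6/s
Solving: s = 6x/2
ds/dt = 6/2 · dx/dt = 3 · 3 = 9 ft/s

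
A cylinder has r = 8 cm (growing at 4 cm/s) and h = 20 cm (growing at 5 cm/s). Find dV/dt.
1600π cm³/s

V = πr²h
dV/dt = 2πrh·dr/dt + πr²·dh/dt
= 2π(8)(20)(4) + π(8)²(5)
= 1600π cm³/s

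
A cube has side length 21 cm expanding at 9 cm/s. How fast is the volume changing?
11907 cm³/s

V = s³
dV/dt = 3s² · ds/dt = 3·21²·9 = 11907 cm³/s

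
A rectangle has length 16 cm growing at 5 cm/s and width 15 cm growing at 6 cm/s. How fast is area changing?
171 cm²/s

A = lw
dA/dt = w·dl/dt + l·dw/dt = 15·5 + 16·6 = 171 cm²/s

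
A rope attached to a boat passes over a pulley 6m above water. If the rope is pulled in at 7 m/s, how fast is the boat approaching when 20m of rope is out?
10√91/13 ≈ 7.338 m/s

rope² = x² + 6²
x = √(20² - 6²) = 2√91
dx/dt = (rope/x) · d(rope)/dt = (20/(2√91)) · (-7) = -10√91/13 m/s
The boat approaches at 10√91/13 ≈ 7.338 m/s.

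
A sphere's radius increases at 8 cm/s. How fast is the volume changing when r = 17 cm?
9248π cm³/s

V = (4/3)πr³
dV/dt = dV/dr · dr/dt = 4πr² · 8
At r = 17: dV/dt = 9248π cm³/s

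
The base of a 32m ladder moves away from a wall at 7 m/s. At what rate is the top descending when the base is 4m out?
√7/3 ≈ 0.8819 m/s

x² + y² = 32²
2x·dx/dt + 2y·dy/dt = 0
dy/dt = -x/y · dx/dt = -4/(12√7) · 7 = -√7/3 m/s
The top is descending at √7/3 ≈ 0.8819 m/s.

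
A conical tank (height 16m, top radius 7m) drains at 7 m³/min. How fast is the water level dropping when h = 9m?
256/(567π) ≈ 0.1437 m/min

r/h = 7/16, so r = (7/16)h
V = (1/3)πr²h = (1/3)π((7/16)h)²h = (49/768)πh³
dV/dh = (49/256)πh²
dh/dt = (dV/dt)/(dV/dh) = -7/((49/256)π·9²) = -256/(567π) m/min
The level is dropping at 256/(567π) ≈ 0.1437 m/min.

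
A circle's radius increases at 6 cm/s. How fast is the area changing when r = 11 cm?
132π cm²/s

A = πr²
dA/dt = 2πr · dr/dt = 2π(11)(6) = 132π cm²/s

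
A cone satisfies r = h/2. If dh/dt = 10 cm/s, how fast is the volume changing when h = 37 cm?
6845π/2 cm³/s

V = (1/3)π(h/2)²h = πh³/12
dV/dt = πh²/4 · 10
At h = 37: dV/dt = 6845π/2 cm³/s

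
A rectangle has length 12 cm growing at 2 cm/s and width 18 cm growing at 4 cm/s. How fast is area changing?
84 cm²/s

A = lw
dA/dt = w·dl/dt + l·dw/dt = 18·2 + 12·4 = 84 cm²/s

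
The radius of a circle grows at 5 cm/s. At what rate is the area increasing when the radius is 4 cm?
40π cm²/s

A = πr²
dA/dt = 2πr · dr/dt = 2π(4)(5) = 40π cm²/s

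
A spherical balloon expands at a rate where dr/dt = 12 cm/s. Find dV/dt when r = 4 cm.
768π cm³/s

V = (4/3)πr³
dV/dt = dV/dr · dr/dt = 4πr² · 12
At r = 4: dV/dt = 768π cm³/s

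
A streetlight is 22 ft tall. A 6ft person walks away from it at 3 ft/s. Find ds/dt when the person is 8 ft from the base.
9/8 ft/s

By similar triangles: 22/(x+s) = 6/s
Solving: s = 6x/16
ds/dt = 6/16 · dx/dt = 3/8 · 3 = 9/8 ft/s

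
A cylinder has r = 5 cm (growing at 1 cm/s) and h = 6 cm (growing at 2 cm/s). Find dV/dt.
110π cm³/s

V = πr²h
dV/dt = 2πrh·dr/dt + πr²·dh/dt
= 2π(5)(6)(1) + π(5)²(2)
= 110π cm³/s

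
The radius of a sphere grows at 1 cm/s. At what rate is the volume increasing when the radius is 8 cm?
256π cm³/s

V = (4/3)πr³
dV/dt = dV/dr · dr/dt = 4πr² · 1
At r = 8: dV/dt = 256π cm³/s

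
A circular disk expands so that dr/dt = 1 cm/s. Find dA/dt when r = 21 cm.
42π cm²/s

A = πr²
dA/dt = 2πr · dr/dt = 2π(21)(1) = 42π cm²/s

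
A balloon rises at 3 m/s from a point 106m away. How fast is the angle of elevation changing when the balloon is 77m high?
0.018526 rad/s

tan(θ) = y/106
sec²(θ) · dθ/dt = (1/106) · dy/dt
dθ/dt = cos²(θ)/106 · 3 = 106/(106² + 77²) · 3
dθ/dt = 0.018526 rad/s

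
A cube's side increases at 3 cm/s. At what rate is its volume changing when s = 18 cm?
2916 cm³/s

V = s³
dV/dt = 3s² · ds/dt = 3·18²·3 = 2916 cm³/s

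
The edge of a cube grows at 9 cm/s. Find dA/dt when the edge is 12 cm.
1296 cm²/s

A = 6s²
dA/dt = 12s · ds/dt = 12·12·9 = 1296 cm²/s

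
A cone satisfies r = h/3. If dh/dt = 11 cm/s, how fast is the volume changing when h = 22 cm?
5324π/9 cm³/s

V = (1/3)π(h/3)²h = πh³/27
dV/dt = πh²/9 · 11
At h = 22: dV/dt = 5324π/9 cm³/s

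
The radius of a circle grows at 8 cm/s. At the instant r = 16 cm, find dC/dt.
16π cm/s

C = 2πr
dC/dt = 2π · dr/dt = 2π · 8 = 16π cm/s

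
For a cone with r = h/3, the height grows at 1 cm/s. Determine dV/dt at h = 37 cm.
1369π/9 cm³/s

V = (1/3)π(h/3)²h = πh³/27
dV/dt = πh²/9 · 1
At h = 37: dV/dt = 1369π/9 cm³/s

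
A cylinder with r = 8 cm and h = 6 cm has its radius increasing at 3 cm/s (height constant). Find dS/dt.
132π cm²/s

S = 2πrh + 2πr² (lateral + bases)
dS/dt = (2πh + 4πr)·dr/dt = (2π·6 + 4π·8)·3
= 132π cm²/s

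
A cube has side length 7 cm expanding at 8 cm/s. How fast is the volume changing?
1176 cm³/s

V = s³
dV/dt = 3s² · ds/dt = 3·7²·8 = 1176 cm³/s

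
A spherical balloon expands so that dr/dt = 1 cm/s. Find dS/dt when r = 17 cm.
136π cm²/s

S = 4πr²
dS/dt = dS/dr · dr/dt = 8πr · 1
At r = 17: dS/dt = 136π cm²/s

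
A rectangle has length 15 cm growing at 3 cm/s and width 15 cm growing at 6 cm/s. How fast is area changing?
135 cm²/s

A = lw
dA/dt = w·dl/dt + l·dw/dt = 15·3 + 15·6 = 135 cm²/s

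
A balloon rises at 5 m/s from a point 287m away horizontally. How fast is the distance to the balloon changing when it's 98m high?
70√1877/1877 ≈ 1.616 m/s

z² = 287² + y²
z = √(287² + 98²) = 7√1877
dz/dt = y/z · dy/dt = 98/(7√1877) · 5 = 70√1877/1877 ≈ 1.616 m/s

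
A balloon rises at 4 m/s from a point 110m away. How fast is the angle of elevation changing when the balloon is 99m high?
0.02009 rad/s

tan(θ) = y/110
sec²(θ) · dθ/dt = (1/110) · dy/dt
dθ/dt = cos²(θ)/110 · 4 = 110/(110² + 99²) · 4
dθ/dt = 0.02009 rad/s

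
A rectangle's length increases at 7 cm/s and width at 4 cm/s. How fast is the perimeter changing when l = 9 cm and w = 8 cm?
22 cm/s

P = 2(l + w)
dP/dt = 2(dl/dt + dw/dt) = 2(7 + 4) = 22 cm/s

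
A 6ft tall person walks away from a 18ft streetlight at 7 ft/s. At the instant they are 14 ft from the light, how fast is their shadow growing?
7/2 ft/s

By similar triangles: 18/(x+s) = 6/s
Solving: s = 6x/12
ds/dt = 6/12 · dx/dt = 1/2 · 7 = 7/2 ft/s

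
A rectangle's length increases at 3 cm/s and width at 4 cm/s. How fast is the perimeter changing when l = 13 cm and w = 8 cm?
14 cm/s

P = 2(l + w)
dP/dt = 2(dl/dt + dw/dt) = 2(3 + 4) = 14 cm/s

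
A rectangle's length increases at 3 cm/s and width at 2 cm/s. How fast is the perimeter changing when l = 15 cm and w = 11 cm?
10 cm/s

P = 2(l + w)
dP/dt = 2(dl/dt + dw/dt) = 2(3 + 2) = 10 cm/s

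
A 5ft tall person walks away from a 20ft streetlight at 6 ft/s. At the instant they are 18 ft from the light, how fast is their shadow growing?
2 ft/s

By similar triangles: 20/(x+s) = 5/s
Solving: s = 5x/15
ds/dt = 5/15 · dx/dt = 1/3 · 6 = 2 ft/s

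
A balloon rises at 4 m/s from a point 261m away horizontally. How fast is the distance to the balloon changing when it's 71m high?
142√73162/36581 ≈ 1.05 m/s

z² = 261² + y²
z = √(261² + 71²) = √73162
dz/dt = y/z · dy/dt = 71/√73162 · 4 = 142√73162/36581 ≈ 1.05 m/s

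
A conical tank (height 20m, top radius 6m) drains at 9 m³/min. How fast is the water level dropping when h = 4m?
25/(4π) ≈ 1.989 m/min

r/h = 6/20, so r = (3/10)h
V = (1/3)πr²h = (1/3)π((3/10)h)²h = (3/100)πh³
dV/dh = (9/100)πh²
dh/dt = (dV/dt)/(dV/dh) = -9/((9/100)π·4²) = -25/(4π) m/min
The level is dropping at 25/(4π) ≈ 1.989 m/min.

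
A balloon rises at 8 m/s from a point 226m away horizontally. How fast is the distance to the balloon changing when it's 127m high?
1016√67205/67205 ≈ 3.919 m/s

z² = 226² + y²
z = √(226² + 127²) = √67205
dz/dt = y/z · dy/dt = 127/√67205 · 8 = 1016√67205/67205 ≈ 3.919 m/s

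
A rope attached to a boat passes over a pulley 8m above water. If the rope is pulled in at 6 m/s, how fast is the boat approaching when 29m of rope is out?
58√777/259 ≈ 6.242 m/s

rope² = x² + 8²
x = √(29² - 8²) = √777
dx/dt = (rope/x) · d(rope)/dt = (29/√777) · (-6) = -58√777/259 m/s
The boat approaches at 58√777/259 ≈ 6.242 m/s.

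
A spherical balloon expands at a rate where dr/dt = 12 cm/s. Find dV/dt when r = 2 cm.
192π cm³/s

V = (4/3)πr³
dV/dt = dV/dr · dr/dt = 4πr² · 12
At r = 2: dV/dt = 192π cm³/s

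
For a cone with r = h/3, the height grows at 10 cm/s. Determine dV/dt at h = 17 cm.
2890π/9 cm³/s

V = (1/3)π(h/3)²h = πh³/27
dV/dt = πh²/9 · 10
At h = 17: dV/dt = 2890π/9 cm³/s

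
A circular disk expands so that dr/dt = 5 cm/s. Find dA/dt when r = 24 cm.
240π cm²/s

A = πr²
dA/dt = 2πr · dr/dt = 2π(24)(5) = 240π cm²/s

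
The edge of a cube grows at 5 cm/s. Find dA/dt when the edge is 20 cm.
1200 cm²/s

A = 6s²
dA/dt = 12s · ds/dt = 12·20·5 = 1200 cm²/s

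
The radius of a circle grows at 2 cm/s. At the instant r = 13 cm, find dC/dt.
4π cm/s

C = 2πr
dC/dt = 2π · dr/dt = 2π · 2 = 4π cm/s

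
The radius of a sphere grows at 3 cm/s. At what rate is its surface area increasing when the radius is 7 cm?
168π cm²/s

S = 4πr²
dS/dt = dS/dr · dr/dt = 8πr · 3
At r = 7: dS/dt = 168π cm²/s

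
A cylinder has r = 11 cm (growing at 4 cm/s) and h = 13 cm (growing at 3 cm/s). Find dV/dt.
1507π cm³/s

V = πr²h
dV/dt = 2πrh·dr/dt + πr²·dh/dt
= 2π(11)(13)(4) + π(11)²(3)
= 1507π cm³/s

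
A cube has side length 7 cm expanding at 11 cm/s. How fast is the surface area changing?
924 cm²/s

A = 6s²
dA/dt = 12s · ds/dt = 12·7·11 = 924 cm²/s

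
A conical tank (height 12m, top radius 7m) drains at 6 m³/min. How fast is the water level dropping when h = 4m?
54/(49π) ≈ 0.3508 m/min

r/h = 7/12, so r = (7/12)h
V = (1/3)πr²h = (1/3)π((7/12)h)²h = (49/432)πh³
dV/dh = (49/144)πh²
dh/dt = (dV/dt)/(dV/dh) = -6/((49/144)π·4²) = -54/(49π) m/min
The level is dropping at 54/(49π) ≈ 0.3508 m/min.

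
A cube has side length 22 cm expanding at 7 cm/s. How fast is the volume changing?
10164 cm³/s

V = s³
dV/dt = 3s² · ds/dt = 3·22²·7 = 10164 cm³/s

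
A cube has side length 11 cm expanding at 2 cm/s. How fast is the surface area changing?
264 cm²/s

A = 6s²
dA/dt = 12s · ds/dt = 12·11·2 = 264 cm²/s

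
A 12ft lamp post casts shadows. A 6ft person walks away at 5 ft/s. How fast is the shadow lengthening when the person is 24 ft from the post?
5 ft/s

By similar triangles: 12/(x+s) = 6/s
Solving: s = 6x/6
ds/dt = 6/6 · dx/dt = 1 · 5 = 5 ft/s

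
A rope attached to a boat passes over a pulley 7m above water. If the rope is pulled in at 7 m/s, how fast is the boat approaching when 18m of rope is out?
126√11/55 ≈ 7.598 m/s

rope² = x² + 7²
x = √(18² - 7²) = 5√11
dx/dt = (rope/x) · d(rope)/dt = (18/(5√11)) · (-7) = -126√11/55 m/s
The boat approaches at 126√11/55 ≈ 7.598 m/s.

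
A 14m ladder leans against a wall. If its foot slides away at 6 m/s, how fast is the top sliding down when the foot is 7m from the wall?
2√3 ≈ 3.464 m/s

x² + y² = 14²
2x·dx/dt + 2y·dy/dt = 0
dy/dt = -x/y · dx/dt = -7/(7√3) · 6 = -2√3 m/s
The top is descending at 2√3 ≈ 3.464 m/s.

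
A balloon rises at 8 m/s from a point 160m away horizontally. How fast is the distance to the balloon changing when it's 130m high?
104√17/85 ≈ 5.045 m/s

z² = 160² + y²
z = √(160² + 130²) = 50√17
dz/dt = y/z · dy/dt = 130/(50√17) · 8 = 104√17/85 ≈ 5.045 m/s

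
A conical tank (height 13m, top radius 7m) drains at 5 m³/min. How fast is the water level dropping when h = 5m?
169/(245π) ≈ 0.2196 m/min

r/h = 7/13, so r = (7/13)h
V = (1/3)πr²h = (1/3)π((7/13)h)²h = (49/507)πh³
dV/dh = (49/169)πh²
dh/dt = (dV/dt)/(dV/dh) = -5/((49/169)π·5²) = -169/(245π) m/min
The level is dropping at 169/(245π) ≈ 0.2196 m/min.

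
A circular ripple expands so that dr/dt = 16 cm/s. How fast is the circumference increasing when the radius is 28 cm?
32π cm/s

C = 2πr
dC/dt = 2π · dr/dt = 2π · 16 = 32π cm/s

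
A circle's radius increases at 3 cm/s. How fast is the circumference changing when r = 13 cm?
6π cm/s

C = 2πr
dC/dt = 2π · dr/dt = 2π · 3 = 6π cm/s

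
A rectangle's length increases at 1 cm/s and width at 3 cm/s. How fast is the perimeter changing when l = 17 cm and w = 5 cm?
8 cm/s

P = 2(l + w)
dP/dt = 2(dl/dt + dw/dt) = 2(1 + 3) = 8 cm/s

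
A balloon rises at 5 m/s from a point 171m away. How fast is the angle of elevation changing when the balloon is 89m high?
0.023007 rad/s

tan(θ) = y/171
sec²(θ) · dθ/dt = (1/171) · dy/dt
dθ/dt = cos²(θ)/171 · 5 = 171/(171² + 89²) · 5
dθ/dt = 0.023007 rad/s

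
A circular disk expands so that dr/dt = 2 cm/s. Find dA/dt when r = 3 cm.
12π cm²/s

A = πr²
dA/dt = 2πr · dr/dt = 2π(3)(2) = 12π cm²/s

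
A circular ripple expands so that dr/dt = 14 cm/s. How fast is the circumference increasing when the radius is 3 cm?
28π cm/s

C = 2πr
dC/dt = 2π · dr/dt = 2π · 14 = 28π cm/s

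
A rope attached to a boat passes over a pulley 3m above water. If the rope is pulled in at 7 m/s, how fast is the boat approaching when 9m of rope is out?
21√2/4 ≈ 7.425 m/s

rope² = x² + 3²
x = √(9² - 3²) = 6√2
dx/dt = (rope/x) · d(rope)/dt = (9/(6√2)) · (-7) = -21√2/4 m/s
The boat approaches at 21√2/4 ≈ 7.425 m/s.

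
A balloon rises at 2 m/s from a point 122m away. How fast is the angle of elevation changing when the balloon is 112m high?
0.008896 rad/s

tan(θ) = y/122
sec²(θ) · dθ/dt = (1/122) · dy/dt
dθ/dt = cos²(θ)/122 · 2 = 122/(122² + 112²) · 2
dθ/dt = 0.008896 rad/s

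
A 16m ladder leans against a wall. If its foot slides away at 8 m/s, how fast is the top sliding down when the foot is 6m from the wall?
24√55/55 ≈ 3.236 m/s

x² + y² = 16²
2x·dx/dt + 2y·dy/dt = 0
dy/dt = -x/y · dx/dt = -6/(2√55) · 8 = -24√55/55 m/s
The top is descending at 24√55/55 ≈ 3.236 m/s.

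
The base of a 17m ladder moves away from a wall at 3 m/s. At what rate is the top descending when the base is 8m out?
8/5 = 1.6 m/s

x² + y² = 17²
2x·dx/dt + 2y·dy/dt = 0
dy/dt = -x/y · dx/dt = -8/15 · 3 = -8/5 m/s
The top is descending at 8/5 = 1.6 m/s.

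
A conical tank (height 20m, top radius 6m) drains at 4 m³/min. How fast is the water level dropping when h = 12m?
25/(81π) ≈ 0.09824 m/min

r/h = 6/20, so r = (3/10)h
V = (1/3)πr²h = (1/3)π((3/10)h)²h = (3/100)πh³
dV/dh = (9/100)πh²
dh/dt = (dV/dt)/(dV/dh) = -4/((9/100)π·12²) = -25/(81π) m/min
The level is dropping at 25/(81π) ≈ 0.09824 m/min.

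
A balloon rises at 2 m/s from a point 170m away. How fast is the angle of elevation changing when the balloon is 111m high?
0.008248 rad/s

tan(θ) = y/170
sec²(θ) · dθ/dt = (1/170) · dy/dt
dθ/dt = cos²(θ)/170 · 2 = 170/(170² + 111²) · 2
dθ/dt = 0.008248 rad/s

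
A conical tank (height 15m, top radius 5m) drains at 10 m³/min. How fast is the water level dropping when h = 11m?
90/(121π) ≈ 0.2368 m/min

r/h = 5/15, so r = (1/3)h
V = (1/3)πr²h = (1/3)π((1/3)h)²h = (1/27)πh³
dV/dh = (1/9)πh²
dh/dt = (dV/dt)/(dV/dh) = -10/((1/9)π·11²) = -90/(121π) m/min
The level is dropping at 90/(121π) ≈ 0.2368 m/min.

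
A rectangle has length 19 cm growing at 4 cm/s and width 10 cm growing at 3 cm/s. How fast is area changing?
97 cm²/s

A = lw
dA/dt = w·dl/dt + l·dw/dt = 10·4 + 19·3 = 97 cm²/s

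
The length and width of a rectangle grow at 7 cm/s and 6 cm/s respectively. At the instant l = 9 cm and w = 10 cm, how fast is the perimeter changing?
26 cm/s

P = 2(l + w)
dP/dt = 2(dl/dt + dw/dt) = 2(7 + 6) = 26 cm/s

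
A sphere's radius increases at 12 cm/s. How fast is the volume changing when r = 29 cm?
40368π cm³/s

V = (4/3)πr³
dV/dt = dV/dr · dr/dt = 4πr² · 12
At r = 29: dV/dt = 40368π cm³/s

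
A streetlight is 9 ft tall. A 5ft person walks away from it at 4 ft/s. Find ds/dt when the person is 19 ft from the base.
5 ft/s

By similar triangles: 9/(x+s) = 5/s
Solving: s = 5x/4
ds/dt = 5/4 · dx/dt = 5/4 · 4 = 5 ft/s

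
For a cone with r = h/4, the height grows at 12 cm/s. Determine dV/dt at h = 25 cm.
1875π/4 cm³/s

V = (1/3)π(h/4)²h = πh³/48
dV/dt = πh²/16 · 12
At h = 25: dV/dt = 1875π/4 cm³/s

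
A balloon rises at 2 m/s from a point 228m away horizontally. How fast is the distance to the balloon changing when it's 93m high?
62√6737/6737 ≈ 0.7554 m/s

z² = 228² + y²
z = √(228² + 93²) = 3√6737
dz/dt = y/z · dy/dt = 93/(3√6737) · 2 = 62√6737/6737 ≈ 0.7554 m/s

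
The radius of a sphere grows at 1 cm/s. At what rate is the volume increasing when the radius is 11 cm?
484π cm³/s

V = (4/3)πr³
dV/dt = dV/dr · dr/dt = 4πr² · 1
At r = 11: dV/dt = 484π cm³/s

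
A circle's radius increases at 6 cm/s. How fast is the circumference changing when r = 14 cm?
12π cm/s

C = 2πr
dC/dt = 2π · dr/dt = 2π · 6 = 12π cm/s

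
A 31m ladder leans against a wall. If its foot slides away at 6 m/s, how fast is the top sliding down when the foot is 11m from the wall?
11√210/70 ≈ 2.277 m/s

x² + y² = 31²
2x·dx/dt + 2y·dy/dt = 0
dy/dt = -x/y · dx/dt = -11/(2√210) · 6 = -11√210/70 m/s
The top is descending at 11√210/70 ≈ 2.277 m/s.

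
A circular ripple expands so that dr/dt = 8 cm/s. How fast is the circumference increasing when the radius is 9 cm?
16π cm/s

C = 2πr
dC/dt = 2π · dr/dt = 2π · 8 = 16π cm/s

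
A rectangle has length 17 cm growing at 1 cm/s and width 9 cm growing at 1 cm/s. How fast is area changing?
26 cm²/s

A = lw
dA/dt = w·dl/dt + l·dw/dt = 9·1 + 17·1 = 26 cm²/s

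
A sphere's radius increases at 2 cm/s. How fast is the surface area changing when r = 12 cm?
192π cm²/s

S = 4πr²
dS/dt = dS/dr · dr/dt = 8πr · 2
At r = 12: dS/dt = 192π cm²/s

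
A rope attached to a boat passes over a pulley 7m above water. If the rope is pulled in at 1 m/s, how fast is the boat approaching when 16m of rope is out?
16√23/69 ≈ 1.112 m/s

rope² = x² + 7²
x = √(16² - 7²) = 3√23
dx/dt = (rope/x) · d(rope)/dt = (16/(3√23)) · (-1) = -16√23/69 m/s
The boat approaches at 16√23/69 ≈ 1.112 m/s.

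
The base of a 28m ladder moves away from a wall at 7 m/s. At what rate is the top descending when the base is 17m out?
119√55/165 ≈ 5.349 m/s

x² + y² = 28²
2x·dx/dt + 2y·dy/dt = 0
dy/dt = -x/y · dx/dt = -17/(3√55) · 7 = -119√55/165 m/s
The top is descending at 119√55/165 ≈ 5.349 m/s.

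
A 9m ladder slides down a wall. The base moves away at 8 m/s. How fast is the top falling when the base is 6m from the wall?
16√5/5 ≈ 7.155 m/s

x² + y² = 9²
2x·dx/dt + 2y·dy/dt = 0
dy/dt = -x/y · dx/dt = -6/(3√5) · 8 = -16√5/5 m/s
The top is descending at 16√5/5 ≈ 7.155 m/s.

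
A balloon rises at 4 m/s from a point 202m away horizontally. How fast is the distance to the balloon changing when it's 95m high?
380√49829/49829 ≈ 1.702 m/s

z² = 202² + y²
z = √(202² + 95²) = √49829
dz/dt = y/z · dy/dt = 95/√49829 · 4 = 380√49829/49829 ≈ 1.702 m/s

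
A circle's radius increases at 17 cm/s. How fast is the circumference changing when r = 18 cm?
34π cm/s

C = 2πr
dC/dt = 2π · dr/dt = 2π · 17 = 34π cm/s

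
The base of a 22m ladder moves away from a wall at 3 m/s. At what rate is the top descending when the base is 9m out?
27√403/403 ≈ 1.345 m/s

x² + y² = 22²
2x·dx/dt + 2y·dy/dt = 0
dy/dt = -x/y · dx/dt = -9/√403 · 3 = -27√403/403 m/s
The top is descending at 27√403/403 ≈ 1.345 m/s.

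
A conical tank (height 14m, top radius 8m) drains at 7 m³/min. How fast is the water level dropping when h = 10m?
343/(1600π) ≈ 0.06824 m/min

r/h = 8/14, so r = (4/7)h
V = (1/3)πr²h = (1/3)π((4/7)h)²h = (16/147)πh³
dV/dh = (16/49)πh²
dh/dt = (dV/dt)/(dV/dh) = -7/((16/49)π·10²) = -343/(1600π) m/min
The level is dropping at 343/(1600π) ≈ 0.06824 m/min.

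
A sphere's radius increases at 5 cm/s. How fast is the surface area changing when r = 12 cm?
480π cm²/s

S = 4πr²
dS/dt = dS/dr · dr/dt = 8πr · 5
At r = 12: dS/dt = 480π cm²/s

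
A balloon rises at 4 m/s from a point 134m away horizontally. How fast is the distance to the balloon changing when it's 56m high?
112√5273/5273 ≈ 1.542 m/s

z² = 134² + y²
z = √(134² + 56²) = 2√5273
dz/dt = y/z · dy/dt = 56/(2√5273) · 4 = 112√5273/5273 ≈ 1.542 m/s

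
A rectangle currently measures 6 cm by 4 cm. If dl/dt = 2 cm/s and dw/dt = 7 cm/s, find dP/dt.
18 cm/s

P = 2(l + w)
dP/dt = 2(dl/dt + dw/dt) = 2(2 + 7) = 18 cm/s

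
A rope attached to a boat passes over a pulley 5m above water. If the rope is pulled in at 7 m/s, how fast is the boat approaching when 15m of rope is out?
21√2/4 ≈ 7.425 m/s

rope² = x² + 5²
x = √(15² - 5²) = 10√2
dx/dt = (rope/x) · d(rope)/dt = (15/(10√2)) · (-7) = -21√2/4 m/s
The boat approaches at 21√2/4 ≈ 7.425 m/s.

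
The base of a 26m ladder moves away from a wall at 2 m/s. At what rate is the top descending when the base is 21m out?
42√235/235 ≈ 2.74 m/s

x² + y² = 26²
2x·dx/dt + 2y·dy/dt = 0
dy/dt = -x/y · dx/dt = -21/√235 · 2 = -42√235/235 m/s
The top is descending at 42√235/235 ≈ 2.74 m/s.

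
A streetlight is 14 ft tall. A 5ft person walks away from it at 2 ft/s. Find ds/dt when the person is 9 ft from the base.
10/9 ft/s

By similar triangles: 14/(x+s) = 5/s
Solving: s = 5x/9
ds/dt = 5/9 · dx/dt = 5/9 · 2 = 10/9 ft/s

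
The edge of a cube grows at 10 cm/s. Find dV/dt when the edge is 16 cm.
7680 cm³/s

V = s³
dV/dt = 3s² · ds/dt = 3·16²·10 = 7680 cm³/s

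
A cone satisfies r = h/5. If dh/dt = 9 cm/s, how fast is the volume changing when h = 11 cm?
1089π/25 cm³/s

V = (1/3)π(h/5)²h = πh³/75
dV/dt = πh²/25 · 9
At h = 11: dV/dt = 1089π/25 cm³/s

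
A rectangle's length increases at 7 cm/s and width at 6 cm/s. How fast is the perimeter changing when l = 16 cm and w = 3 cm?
26 cm/s

P = 2(l + w)
dP/dt = 2(dl/dt + dw/dt) = 2(7 + 6) = 26 cm/s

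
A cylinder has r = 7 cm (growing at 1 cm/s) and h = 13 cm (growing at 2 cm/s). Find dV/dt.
280π cm³/s

V = πr²h
dV/dt = 2πrh·dr/dt + πr²·dh/dt
= 2π(7)(13)(1) + π(7)²(2)
= 280π cm³/s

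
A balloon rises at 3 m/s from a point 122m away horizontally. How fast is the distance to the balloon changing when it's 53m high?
159√17693/17693 ≈ 1.195 m/s

z² = 122² + y²
z = √(122² + 53²) = √17693
dz/dt = y/z · dy/dt = 53/√17693 · 3 = 159√17693/17693 ≈ 1.195 m/s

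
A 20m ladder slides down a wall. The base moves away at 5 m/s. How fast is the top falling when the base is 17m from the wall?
85√111/111 ≈ 8.068 m/s

x² + y² = 20²
2x·dx/dt + 2y·dy/dt = 0
dy/dt = -x/y · dx/dt = -17/√111 · 5 = -85√111/111 m/s
The top is descending at 85√111/111 ≈ 8.068 m/s.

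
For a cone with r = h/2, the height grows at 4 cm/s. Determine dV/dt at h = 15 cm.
225π cm³/s

V = (1/3)π(h/2)²h = πh³/12
dV/dt = πh²/4 · 4
At h = 15: dV/dt = 225π cm³/s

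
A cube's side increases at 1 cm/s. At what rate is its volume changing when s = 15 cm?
675 cm³/s

V = s³
dV/dt = 3s² · ds/dt = 3·15²·1 = 675 cm³/s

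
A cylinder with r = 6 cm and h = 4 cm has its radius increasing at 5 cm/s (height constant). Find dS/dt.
160π cm²/s

S = 2πrh + 2πr² (lateral + bases)
dS/dt = (2πh + 4πr)·dr/dt = (2π·4 + 4π·6)·5
= 160π cm²/s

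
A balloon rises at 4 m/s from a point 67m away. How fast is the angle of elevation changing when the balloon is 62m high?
0.032161 rad/s

tan(θ) = y/67
sec²(θ) · dθ/dt = (1/67) · dy/dt
dθ/dt = cos²(θ)/67 · 4 = 67/(67² + 62²) · 4
dθ/dt = 0.032161 rad/s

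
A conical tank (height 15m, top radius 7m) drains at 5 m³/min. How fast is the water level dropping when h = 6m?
125/(196π) ≈ 0.203 m/min

r/h = 7/15, so r = (7/15)h
V = (1/3)πr²h = (1/3)π((7/15)h)²h = (49/675)πh³
dV/dh = (49/225)πh²
dh/dt = (dV/dt)/(dV/dh) = -5/((49/225)π·6²) = -125/(196π) m/min
The level is dropping at 125/(196π) ≈ 0.203 m/min.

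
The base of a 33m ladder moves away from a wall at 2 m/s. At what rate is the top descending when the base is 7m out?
7√65/130 ≈ 0.4341 m/s

x² + y² = 33²
2x·dx/dt + 2y·dy/dt = 0
dy/dt = -x/y · dx/dt = -7/(4√65) · 2 = -7√65/130 m/s
The top is descending at 7√65/130 ≈ 0.4341 m/s.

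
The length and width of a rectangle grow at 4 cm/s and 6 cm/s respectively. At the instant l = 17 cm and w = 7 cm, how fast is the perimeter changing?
20 cm/s

P = 2(l + w)
dP/dt = 2(dl/dt + dw/dt) = 2(4 + 6) = 20 cm/s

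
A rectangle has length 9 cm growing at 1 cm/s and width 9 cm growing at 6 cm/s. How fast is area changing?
63 cm²/s

A = lw
dA/dt = w·dl/dt + l·dw/dt = 9·1 + 9·6 = 63 cm²/s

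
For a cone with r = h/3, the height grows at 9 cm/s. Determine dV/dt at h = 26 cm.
676π cm³/s

V = (1/3)π(h/3)²h = πh³/27
dV/dt = πh²/9 · 9
At h = 26: dV/dt = 676π cm³/s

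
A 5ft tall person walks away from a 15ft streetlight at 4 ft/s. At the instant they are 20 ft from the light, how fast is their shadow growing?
2 ft/s

By similar triangles: 15/(x+s) = 5/s
Solving: s = 5x/10
ds/dt = 5/10 · dx/dt = 1/2 · 4 = 2 ft/s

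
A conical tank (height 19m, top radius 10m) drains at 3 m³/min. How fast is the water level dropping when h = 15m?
361/(7500π) ≈ 0.01532 m/min

r/h = 10/19, so r = (10/19)h
V = (1/3)πr²h = (1/3)π((10/19)h)²h = (100/1083)πh³
dV/dh = (100/361)πh²
dh/dt = (dV/dt)/(dV/dh) = -3/((100/361)π·15²) = -361/(7500π) m/min
The level is dropping at 361/(7500π) ≈ 0.01532 m/min.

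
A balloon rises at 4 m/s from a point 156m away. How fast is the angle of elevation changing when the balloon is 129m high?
0.015228 rad/s

tan(θ) = y/156
sec²(θ) · dθ/dt = (1/156) · dy/dt
dθ/dt = cos²(θ)/156 · 4 = 156/(156² + 129²) · 4
dθ/dt = 0.015228 rad/s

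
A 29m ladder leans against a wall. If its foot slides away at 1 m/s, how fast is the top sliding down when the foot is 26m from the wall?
26√165/165 ≈ 2.024 m/s

x² + y² = 29²
2x·dx/dt + 2y·dy/dt = 0
dy/dt = -x/y · dx/dt = -26/√165 · 1 = -26√165/165 m/s
The top is descending at 26√165/165 ≈ 2.024 m/s.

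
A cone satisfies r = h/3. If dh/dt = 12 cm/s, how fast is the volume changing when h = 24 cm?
768π cm³/s

V = (1/3)π(h/3)²h = πh³/27
dV/dt = πh²/9 · 12
At h = 24: dV/dt = 768π cm³/s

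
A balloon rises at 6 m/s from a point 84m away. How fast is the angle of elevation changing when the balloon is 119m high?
0.023755 rad/s

tan(θ) = y/84
sec²(θ) · dθ/dt = (1/84) · dy/dt
dθ/dt = cos²(θ)/84 · 6 = 84/(84² + 119²) · 6
dθ/dt = 0.023755 rad/s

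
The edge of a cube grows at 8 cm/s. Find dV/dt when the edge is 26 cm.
16224 cm³/s

V = s³
dV/dt = 3s² · ds/dt = 3·26²·8 = 16224 cm³/s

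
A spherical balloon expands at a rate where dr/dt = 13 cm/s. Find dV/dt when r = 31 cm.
49972π cm³/s

V = (4/3)πr³
dV/dt = dV/dr · dr/dt = 4πr² · 13
At r = 31: dV/dt = 49972π cm³/s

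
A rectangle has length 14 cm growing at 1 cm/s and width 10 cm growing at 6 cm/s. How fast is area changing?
94 cm²/s

A = lw
dA/dt = w·dl/dt + l·dw/dt = 10·1 + 14·6 = 94 cm²/s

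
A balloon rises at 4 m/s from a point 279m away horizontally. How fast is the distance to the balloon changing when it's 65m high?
130√82066/41033 ≈ 0.9076 m/s

z² = 279² + y²
z = √(279² + 65²) = √82066
dz/dt = y/z · dy/dt = 65/√82066 · 4 = 130√82066/41033 ≈ 0.9076 m/s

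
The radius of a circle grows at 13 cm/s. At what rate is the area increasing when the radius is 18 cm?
468π cm²/s

A = πr²
dA/dt = 2πr · dr/dt = 2π(18)(13) = 468π cm²/s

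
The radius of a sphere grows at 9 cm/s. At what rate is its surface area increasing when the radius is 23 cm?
1656π cm²/s

S = 4πr²
dS/dt = dS/dr · dr/dt = 8πr · 9
At r = 23: dS/dt = 1656π cm²/s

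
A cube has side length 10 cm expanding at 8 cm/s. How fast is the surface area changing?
960 cm²/s

A = 6s²
dA/dt = 12s · ds/dt = 12·10·8 = 960 cm²/s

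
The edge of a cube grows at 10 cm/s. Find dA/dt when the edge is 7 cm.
840 cm²/s

A = 6s²
dA/dt = 12s · ds/dt = 12·7·10 = 840 cm²/s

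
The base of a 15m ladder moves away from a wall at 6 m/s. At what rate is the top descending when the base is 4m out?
24√209/209 ≈ 1.66 m/s

x² + y² = 15²
2x·dx/dt + 2y·dy/dt = 0
dy/dt = -x/y · dx/dt = -4/√209 · 6 = -24√209/209 m/s
The top is descending at 24√209/209 ≈ 1.66 m/s.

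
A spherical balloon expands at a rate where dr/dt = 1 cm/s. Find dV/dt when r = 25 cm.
2500π cm³/s

V = (4/3)πr³
dV/dt = dV/dr · dr/dt = 4πr² · 1
At r = 25: dV/dt = 2500π cm³/s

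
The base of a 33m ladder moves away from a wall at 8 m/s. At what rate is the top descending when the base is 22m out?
16√5/5 ≈ 7.155 m/s

x² + y² = 33²
2x·dx/dt + 2y·dy/dt = 0
dy/dt = -x/y · dx/dt = -22/(11√5) · 8 = -16√5/5 m/s
The top is descending at 16√5/5 ≈ 7.155 m/s.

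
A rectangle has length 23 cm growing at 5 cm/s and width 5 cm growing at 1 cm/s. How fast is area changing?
48 cm²/s

A = lw
dA/dt = w·dl/dt + l·dw/dt = 5·5 + 23·1 = 48 cm²/s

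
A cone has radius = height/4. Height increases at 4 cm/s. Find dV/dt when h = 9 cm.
81π/4 cm³/s

V = (1/3)π(h/4)²h = πh³/48
dV/dt = πh²/16 · 4
At h = 9: dV/dt = 81π/4 cm³/s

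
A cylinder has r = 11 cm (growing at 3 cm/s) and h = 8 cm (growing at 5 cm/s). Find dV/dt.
1133π cm³/s

V = πr²h
dV/dt = 2πrh·dr/dt + πr²·dh/dt
= 2π(11)(8)(3) + π(11)²(5)
= 1133π cm³/s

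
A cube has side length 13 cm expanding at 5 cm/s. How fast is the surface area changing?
780 cm²/s

A = 6s²
dA/dt = 12s · ds/dt = 12·13·5 = 780 cm²/s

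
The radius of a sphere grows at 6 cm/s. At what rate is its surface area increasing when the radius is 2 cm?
96π cm²/s

S = 4πr²
dS/dt = dS/dr · dr/dt = 8πr · 6
At r = 2: dS/dt = 96π cm²/s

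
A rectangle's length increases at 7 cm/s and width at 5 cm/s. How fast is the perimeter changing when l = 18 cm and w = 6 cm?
24 cm/s

P = 2(l + w)
dP/dt = 2(dl/dt + dw/dt) = 2(7 + 5) = 24 cm/s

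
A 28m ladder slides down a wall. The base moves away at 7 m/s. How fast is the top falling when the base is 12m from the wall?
21√10/20 ≈ 3.32 m/s

x² + y² = 28²
2x·dx/dt + 2y·dy/dt = 0
dy/dt = -x/y · dx/dt = -12/(8√10) · 7 = -21√10/20 m/s
The top is descending at 21√10/20 ≈ 3.32 m/s.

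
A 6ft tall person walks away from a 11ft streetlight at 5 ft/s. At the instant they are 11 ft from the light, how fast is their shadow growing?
6 ft/s

By similar triangles: 11/(x+s) = 6/s
Solving: s = 6x/5
ds/dt = 6/5 · dx/dt = 6/5 · 5 = 6 ft/s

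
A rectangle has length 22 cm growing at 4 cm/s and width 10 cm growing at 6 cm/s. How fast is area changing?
172 cm²/s

A = lw
dA/dt = w·dl/dt + l·dw/dt = 10·4 + 22·6 = 172 cm²/s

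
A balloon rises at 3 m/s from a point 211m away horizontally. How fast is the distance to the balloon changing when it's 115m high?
345√57746/57746 ≈ 1.436 m/s

z² = 211² + y²
z = √(211² + 115²) = √57746
dz/dt = y/z · dy/dt = 115/√57746 · 3 = 345√57746/57746 ≈ 1.436 m/s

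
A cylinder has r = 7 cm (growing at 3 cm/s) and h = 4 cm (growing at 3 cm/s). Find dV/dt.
315π cm³/s

V = πr²h
dV/dt = 2πrh·dr/dt + πr²·dh/dt
= 2π(7)(4)(3) + π(7)²(3)
= 315π cm³/s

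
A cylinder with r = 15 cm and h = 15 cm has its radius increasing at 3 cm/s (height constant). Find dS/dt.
270π cm²/s

S = 2πrh + 2πr² (lateral + bases)
dS/dt = (2πh + 4πr)·dr/dt = (2π·15 + 4π·15)·3
= 270π cm²/s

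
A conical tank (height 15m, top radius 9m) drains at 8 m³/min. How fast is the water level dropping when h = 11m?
200/(1089π) ≈ 0.05846 m/min

r/h = 9/15, so r = (3/5)h
V = (1/3)πr²h = (1/3)π((3/5)h)²h = (3/25)πh³
dV/dh = (9/25)πh²
dh/dt = (dV/dt)/(dV/dh) = -8/((9/25)π·11²) = -200/(1089π) m/min
The level is dropping at 200/(1089π) ≈ 0.05846 m/min.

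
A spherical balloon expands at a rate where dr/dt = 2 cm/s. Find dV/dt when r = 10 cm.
800π cm³/s

V = (4/3)πr³
dV/dt = dV/dr · dr/dt = 4πr² · 2
At r = 10: dV/dt = 800π cm³/s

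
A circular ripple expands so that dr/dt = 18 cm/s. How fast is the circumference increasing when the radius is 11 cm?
36π cm/s

C = 2πr
dC/dt = 2π · dr/dt = 2π · 18 = 36π cm/s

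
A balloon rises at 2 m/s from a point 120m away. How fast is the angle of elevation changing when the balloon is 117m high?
0.008544 rad/s

tan(θ) = y/120
sec²(θ) · dθ/dt = (1/120) · dy/dt
dθ/dt = cos²(θ)/120 · 2 = 120/(120² + 117²) · 2
dθ/dt = 0.008544 rad/s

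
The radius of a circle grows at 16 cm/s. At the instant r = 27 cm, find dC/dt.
32π cm/s

C = 2πr
dC/dt = 2π · dr/dt = 2π · 16 = 32π cm/s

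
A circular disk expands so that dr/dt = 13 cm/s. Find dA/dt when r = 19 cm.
494π cm²/s

A = πr²
dA/dt = 2πr · dr/dt = 2π(19)(13) = 494π cm²/s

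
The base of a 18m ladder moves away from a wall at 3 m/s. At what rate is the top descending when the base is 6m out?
3√2/4 ≈ 1.061 m/s

x² + y² = 18²
2x·dx/dt + 2y·dy/dt = 0
dy/dt = -x/y · dx/dt = -6/(12√2) · 3 = -3√2/4 m/s
The top is descending at 3√2/4 ≈ 1.061 m/s.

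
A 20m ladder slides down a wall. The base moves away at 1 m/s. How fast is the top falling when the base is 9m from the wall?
9√319/319 ≈ 0.5039 m/s

x² + y² = 20²
2x·dx/dt + 2y·dy/dt = 0
dy/dt = -x/y · dx/dt = -9/√319 · 1 = -9√319/319 m/s
The top is descending at 9√319/319 ≈ 0.5039 m/s.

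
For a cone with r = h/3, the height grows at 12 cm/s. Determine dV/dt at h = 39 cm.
2028π cm³/s

V = (1/3)π(h/3)²h = πh³/27
dV/dt = πh²/9 · 12
At h = 39: dV/dt = 2028π cm³/s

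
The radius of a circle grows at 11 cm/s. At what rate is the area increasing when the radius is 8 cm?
176π cm²/s

A = πr²
dA/dt = 2πr · dr/dt = 2π(8)(11) = 176π cm²/s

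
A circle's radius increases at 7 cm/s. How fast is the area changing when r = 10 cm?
140π cm²/s

A = πr²
dA/dt = 2πr · dr/dt = 2π(10)(7) = 140π cm²/s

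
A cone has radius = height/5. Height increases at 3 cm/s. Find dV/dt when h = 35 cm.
147π cm³/s

V = (1/3)π(h/5)²h = πh³/75
dV/dt = πh²/25 · 3
At h = 35: dV/dt = 147π cm³/s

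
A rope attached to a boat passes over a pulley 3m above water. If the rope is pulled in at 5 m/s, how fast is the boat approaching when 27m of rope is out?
9√5/4 ≈ 5.031 m/s

rope² = x² + 3²
x = √(27² - 3²) = 12√5
dx/dt = (rope/x) · d(rope)/dt = (27/(12√5)) · (-5) = -9√5/4 m/s
The boat approaches at 9√5/4 ≈ 5.031 m/s.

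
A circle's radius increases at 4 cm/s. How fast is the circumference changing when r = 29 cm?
8π cm/s

C = 2πr
dC/dt = 2π · dr/dt = 2π · 4 = 8π cm/s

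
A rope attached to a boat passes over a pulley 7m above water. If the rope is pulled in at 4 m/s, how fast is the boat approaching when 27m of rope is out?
27√170/85 ≈ 4.142 m/s

rope² = x² + 7²
x = √(27² - 7²) = 2√170
dx/dt = (rope/x) · d(rope)/dt = (27/(2√170)) · (-4) = -27√170/85 m/s
The boat approaches at 27√170/85 ≈ 4.142 m/s.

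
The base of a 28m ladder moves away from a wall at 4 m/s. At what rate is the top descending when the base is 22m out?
44√3/15 ≈ 5.081 m/s

x² + y² = 28²
2x·dx/dt + 2y·dy/dt = 0
dy/dt = -x/y · dx/dt = -22/(10√3) · 4 = -44√3/15 m/s
The top is descending at 44√3/15 ≈ 5.081 m/s.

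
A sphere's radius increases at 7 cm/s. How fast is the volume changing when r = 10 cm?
2800π cm³/s

V = (4/3)πr³
dV/dt = dV/dr · dr/dt = 4πr² · 7
At r = 10: dV/dt = 2800π cm³/s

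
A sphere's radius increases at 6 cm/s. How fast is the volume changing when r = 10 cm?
2400π cm³/s

V = (4/3)πr³
dV/dt = dV/dr · dr/dt = 4πr² · 6
At r = 10: dV/dt = 2400π cm³/s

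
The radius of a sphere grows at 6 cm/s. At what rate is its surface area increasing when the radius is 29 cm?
1392π cm²/s

S = 4πr²
dS/dt = dS/dr · dr/dt = 8πr · 6
At r = 29: dS/dt = 1392π cm²/s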